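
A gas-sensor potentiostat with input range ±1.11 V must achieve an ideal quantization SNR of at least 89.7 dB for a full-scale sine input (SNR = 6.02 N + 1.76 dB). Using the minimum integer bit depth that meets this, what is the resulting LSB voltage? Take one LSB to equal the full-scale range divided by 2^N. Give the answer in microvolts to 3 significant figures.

67.7 µV

Span: 1.11 V − (-1.11 V) = 2.22 V.
Solving 6.02 N ≥ 89.7 − 1.76: N ≥ 14.608. Round up → N = 15.
LSB = 2.22 V ÷ 2^15 = 2.22/32768 V = 67.7 µV.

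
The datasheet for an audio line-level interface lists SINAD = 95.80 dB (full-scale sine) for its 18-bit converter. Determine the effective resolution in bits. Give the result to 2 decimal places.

15.62 bits

ENOB = (95.80 − 1.76)/6.02 = 15.6213 bits.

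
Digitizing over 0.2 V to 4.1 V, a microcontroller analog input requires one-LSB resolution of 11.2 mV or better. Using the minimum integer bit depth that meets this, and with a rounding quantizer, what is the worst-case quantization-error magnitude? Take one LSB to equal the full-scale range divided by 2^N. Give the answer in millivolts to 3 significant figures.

3.81 mV

The full-scale span is 4.1 − (0.2) = 3.9 V.
Levels needed ≥ 3.9/11.2 mV = 348.2. 2^9 = 512 suffices, so N_min = 9.
One LSB is 3.9 V / 512 = 7.6172 mV.
Half an LSB is 3.81 mV.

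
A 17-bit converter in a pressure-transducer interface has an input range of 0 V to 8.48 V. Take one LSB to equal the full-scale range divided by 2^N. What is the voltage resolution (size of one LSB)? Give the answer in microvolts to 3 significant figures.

64.7 µV

Full-scale range = 8.48 V.
There are 2^17 = 131072 steps.
Step size = 8.48/131072 V = 64.7 µV.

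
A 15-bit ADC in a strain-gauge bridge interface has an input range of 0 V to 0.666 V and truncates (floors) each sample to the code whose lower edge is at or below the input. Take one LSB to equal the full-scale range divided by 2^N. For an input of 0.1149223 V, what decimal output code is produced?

Span = 0.666 V. LSB = 0.666 V / 2^15 ≈ 20.32 µV.
code = ⌊(V_in − V_min)/LSB⌋ = ⌊(V_in − V_min) × 2^15 / range⌋
     = ⌊(0.1149223 − (0)) × 32768 / 0.666⌋ = ⌊0.1149223 × 32768/0.666⌋
     = ⌊5654.315⌋ = 5654.

5654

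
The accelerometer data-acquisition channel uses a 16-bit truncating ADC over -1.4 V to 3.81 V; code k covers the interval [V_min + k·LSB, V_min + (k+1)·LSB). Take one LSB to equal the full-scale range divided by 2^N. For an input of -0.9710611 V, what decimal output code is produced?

5395

Span: 3.81 V − (-1.4 V) = 5.21 V. LSB = 5.21 V / 2^16 ≈ 79.50 µV.
(V_in − V_min) × 2^16/range = (-0.9710611 − (-1.4)) × 65536/5.21 = 5395.574.
Floor → code = 5395.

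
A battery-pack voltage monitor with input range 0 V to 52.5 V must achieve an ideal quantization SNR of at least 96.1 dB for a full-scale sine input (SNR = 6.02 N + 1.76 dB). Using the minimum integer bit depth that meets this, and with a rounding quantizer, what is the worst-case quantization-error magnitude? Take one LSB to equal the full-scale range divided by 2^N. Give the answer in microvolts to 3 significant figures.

Full-scale range = 52.5 V.
Required N = ⌈(96.1 − 1.76)/6.02⌉ = ⌈15.671⌉ = 16.
Step size = 52.5/65536 V = 0.80109 mV.
Max error for round-to-nearest is LSB/2 = 401 µV.

401 µV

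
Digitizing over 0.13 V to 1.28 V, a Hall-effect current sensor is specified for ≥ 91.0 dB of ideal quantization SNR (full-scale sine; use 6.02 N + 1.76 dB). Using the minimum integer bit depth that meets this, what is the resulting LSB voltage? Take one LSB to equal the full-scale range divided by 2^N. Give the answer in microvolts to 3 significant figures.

35.1 µV

Span: 1.28 V − (0.13 V) = 1.15 V.
6.02 N + 1.76 ≥ 91.0 gives N ≥ 14.824, so the minimum integer is 15.
LSB = 1.15 V ÷ 2^15 = 1.15/32768 V = 35.1 µV.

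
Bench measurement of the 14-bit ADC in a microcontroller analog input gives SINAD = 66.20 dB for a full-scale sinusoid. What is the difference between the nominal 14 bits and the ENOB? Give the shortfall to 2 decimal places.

N_eff = (66.20 − 1.76)/6.02 = 10.7043 bits.
14 − 10.7043 = 3.30 bits below nominal.

3.30 bits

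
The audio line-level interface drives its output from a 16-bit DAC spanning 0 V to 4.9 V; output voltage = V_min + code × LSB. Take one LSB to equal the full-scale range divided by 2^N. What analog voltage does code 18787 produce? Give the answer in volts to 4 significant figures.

1.405 V

V_FS = 4.9 V. LSB = 4.9 V / 2^16.
V_out = 0 + 18787 × (4.9/65536) V
      = 0 V + 1.40467 V = 1.40467 V.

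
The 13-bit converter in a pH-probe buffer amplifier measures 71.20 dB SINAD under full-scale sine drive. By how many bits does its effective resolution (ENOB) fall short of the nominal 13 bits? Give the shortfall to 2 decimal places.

1.47 bits

N_eff = (71.20 − 1.76)/6.02 = 11.5349 bits.
Lost resolution: 13 − 11.5349 = 1.4651 bits.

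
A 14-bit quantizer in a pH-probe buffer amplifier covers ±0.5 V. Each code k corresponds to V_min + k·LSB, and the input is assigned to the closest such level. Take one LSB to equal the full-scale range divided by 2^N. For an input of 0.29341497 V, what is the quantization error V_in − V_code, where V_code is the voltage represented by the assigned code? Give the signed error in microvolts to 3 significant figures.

+19.0 µV

The full-scale span is 0.5 − (-0.5) = 1 V. LSB = 1 V / 2^14 ≈ 61.04 µV.
Position in LSBs: (0.29341497 − (-0.5)) × 16384/1 = 12999.3109; rounding gives k = 12999.
V_code = V_min + k × range/2^14 = -0.5 + 12999 × 1/16384 = 0.29339599609 V.
e = 0.29341497 − (0.29339599609) = +19.0 µV.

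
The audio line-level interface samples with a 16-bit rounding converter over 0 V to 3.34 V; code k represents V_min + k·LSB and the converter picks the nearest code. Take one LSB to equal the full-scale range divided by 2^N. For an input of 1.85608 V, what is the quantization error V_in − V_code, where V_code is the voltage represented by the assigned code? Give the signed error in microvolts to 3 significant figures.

Span = 3.34 V. LSB = 3.34 V / 2^16 ≈ 50.96 µV.
(V_in − V_min)/LSB = (1.85608 − (0)) × 65536/3.34 = 36419.1793 → nearest code k = 36419.
Reconstructed level: 0 + 36419 × 3.34/65536 V = 1.8560708618 V.
V_in − V_code = 1.85608 − (1.8560708618) = +9.14 µV.

+9.14 µV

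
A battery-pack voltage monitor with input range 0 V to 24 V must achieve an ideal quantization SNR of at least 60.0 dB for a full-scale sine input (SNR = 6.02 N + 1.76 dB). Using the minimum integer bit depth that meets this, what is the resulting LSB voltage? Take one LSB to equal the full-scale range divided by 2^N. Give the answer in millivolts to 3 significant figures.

23.4 mV

Full-scale range = 24 V.
Solving 6.02 N ≥ 60.0 − 1.76: N ≥ 9.674. Round up → N = 10.
LSB = 24 V / 2^10 = 23.4 mV.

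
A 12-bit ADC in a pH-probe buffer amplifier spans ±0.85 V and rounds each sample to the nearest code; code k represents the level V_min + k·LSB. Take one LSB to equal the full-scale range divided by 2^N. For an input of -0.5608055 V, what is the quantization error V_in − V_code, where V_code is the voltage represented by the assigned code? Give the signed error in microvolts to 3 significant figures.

Span: 0.85 V − (-0.85 V) = 1.7 V. LSB = 1.7 V / 2^12 ≈ 415.0 µV.
(V_in − V_min)/LSB = (-0.5608055 − (-0.85)) × 4096/1.7 = 696.7886 → nearest code k = 697.
V_code = V_min + k × range/2^12 = -0.85 + 697 × 1.7/4096 = -0.5607177734 V.
V_in − V_code = -0.5608055 − (-0.5607177734) = −87.7 µV.

−87.7 µV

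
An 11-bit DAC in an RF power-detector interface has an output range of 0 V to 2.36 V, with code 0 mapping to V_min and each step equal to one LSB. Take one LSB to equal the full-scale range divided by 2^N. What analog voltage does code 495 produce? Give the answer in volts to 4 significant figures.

0.5704 V

Range is 2.36 V. LSB = 2.36 V / 2^11.
Output = V_min + (495/2048) × range = 0 + 0.241699 × 2.36 V
      = 0 V + 0.570410 V = 0.570410 V.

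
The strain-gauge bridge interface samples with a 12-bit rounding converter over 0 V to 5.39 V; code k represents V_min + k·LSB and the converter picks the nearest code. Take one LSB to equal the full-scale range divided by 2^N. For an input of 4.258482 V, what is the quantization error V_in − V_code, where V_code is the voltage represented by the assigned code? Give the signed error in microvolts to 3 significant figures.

+171 µV

V_FS = 5.39 V. LSB = 5.39 V / 2^12 ≈ 1.316 mV.
(V_in − V_min)/LSB = (4.258482 − (0)) × 4096/5.39 = 3236.1303 → nearest code k = 3236.
V_code = V_min + k × range/2^12 = 0 + 3236 × 5.39/4096 = 4.258310547 V.
e = 4.258482 − (4.258310547) = +171 µV.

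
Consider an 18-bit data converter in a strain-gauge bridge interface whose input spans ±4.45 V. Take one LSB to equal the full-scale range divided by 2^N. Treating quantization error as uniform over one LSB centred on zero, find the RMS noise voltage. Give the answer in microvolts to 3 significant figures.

Full-scale range = 4.45 V − (-4.45 V) = 8.9 V.
Step size = 8.9/262144 V = 33.951 µV.
RMS of a uniform error over width LSB is LSB/√12 = 9.80 µV.

9.80 µV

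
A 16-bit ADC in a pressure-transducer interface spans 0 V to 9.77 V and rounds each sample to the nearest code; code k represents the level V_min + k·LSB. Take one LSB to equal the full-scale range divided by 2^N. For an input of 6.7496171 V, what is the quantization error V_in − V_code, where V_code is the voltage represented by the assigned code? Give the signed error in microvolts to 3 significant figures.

Full-scale range = 9.77 V. LSB = 9.77 V / 2^16 ≈ 149.1 µV.
(V_in − V_min)/LSB = (6.7496171 − (0)) × 65536/9.77 = 45275.6301 → nearest code k = 45276.
Reconstructed level: 0 + 45276 × 9.77/65536 V = 6.7496722412 V.
V_in − V_code = 6.7496171 − (6.7496722412) = −55.1 µV.

−55.1 µV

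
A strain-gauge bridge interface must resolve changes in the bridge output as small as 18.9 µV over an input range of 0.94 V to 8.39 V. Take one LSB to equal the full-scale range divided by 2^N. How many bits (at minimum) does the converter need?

19 bits

The full-scale span is 8.39 − (0.94) = 7.45 V.
Required number of levels: 7.45/18.9 µV = 394180; smallest N with 2^N ≥ that is 19.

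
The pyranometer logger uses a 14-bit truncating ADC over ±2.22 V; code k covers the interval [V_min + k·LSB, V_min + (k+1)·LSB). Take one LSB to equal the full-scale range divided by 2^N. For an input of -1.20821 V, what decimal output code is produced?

3733

The full-scale span is 2.22 − (-2.22) = 4.44 V. LSB = 4.44 V / 2^14 ≈ 271.0 µV.
code = ⌊(V_in − V_min)/LSB⌋ = ⌊(V_in − V_min) × 2^14 / range⌋
     = ⌊(-1.20821 − (-2.22)) × 16384 / 4.44⌋ = ⌊1.01179 × 16384/4.44⌋
     = ⌊3733.596⌋ = 3733.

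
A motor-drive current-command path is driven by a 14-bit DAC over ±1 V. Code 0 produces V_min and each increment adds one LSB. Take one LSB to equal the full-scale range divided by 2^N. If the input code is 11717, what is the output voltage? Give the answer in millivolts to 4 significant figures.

430.3 mV

The full-scale span is 1 − (-1) = 2 V. LSB = 2 V / 2^14.
Output = V_min + (11717/16384) × range = -1 + 0.715149 × 2 V
      = -1 + 1.43030 = 0.430298 V.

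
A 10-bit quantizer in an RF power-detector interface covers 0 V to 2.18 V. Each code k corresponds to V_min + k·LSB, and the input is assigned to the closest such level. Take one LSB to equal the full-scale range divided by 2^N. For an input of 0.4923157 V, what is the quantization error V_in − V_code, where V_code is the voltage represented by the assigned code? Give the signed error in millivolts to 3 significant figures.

Range is 2.18 V. LSB = 2.18 V / 2^10 ≈ 2.129 mV.
(0.4923157 − (0)) / LSB = 0.4923157 × 1024/2.18 = 231.2529. Nearest integer: k = 231.
V_code = 0 + (231/1024) × 2.18 = 0.4917773438 V.
V_in − V_code = 0.4923157 − (0.4917773438) = +0.538 mV.

+0.538 mV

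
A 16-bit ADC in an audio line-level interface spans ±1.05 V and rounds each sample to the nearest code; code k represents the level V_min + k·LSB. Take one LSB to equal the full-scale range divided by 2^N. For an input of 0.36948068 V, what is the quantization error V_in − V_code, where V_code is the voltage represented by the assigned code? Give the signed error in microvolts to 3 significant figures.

Range = 1.05 − (-1.05) = 2.1 V. LSB = 2.1 V / 2^16 ≈ 32.04 µV.
(0.36948068 − (-1.05)) / LSB = 1.41948068 × 65536/2.1 = 44298.6123. Nearest integer: k = 44299.
V_code = V_min + k × range/2^16 = -1.05 + 44299 × 2.1/65536 = 0.36949310303 V.
V_in − V_code = 0.36948068 − (0.36949310303) = −12.4 µV.

−12.4 µV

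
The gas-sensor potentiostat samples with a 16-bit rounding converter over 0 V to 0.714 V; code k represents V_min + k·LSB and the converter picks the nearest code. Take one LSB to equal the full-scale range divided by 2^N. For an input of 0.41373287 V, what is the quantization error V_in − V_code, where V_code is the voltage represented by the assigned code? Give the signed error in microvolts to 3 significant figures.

V_FS = 0.714 V. LSB = 0.714 V / 2^16 ≈ 10.89 µV.
Position in LSBs: (0.41373287 − (0)) × 65536/0.714 = 37975.3465; rounding gives k = 37975.
V_code = V_min + k × range/2^16 = 0 + 37975 × 0.714/65536 = 0.41372909546 V.
V_in − V_code = 0.41373287 − (0.41372909546) = +3.77 µV.

+3.77 µV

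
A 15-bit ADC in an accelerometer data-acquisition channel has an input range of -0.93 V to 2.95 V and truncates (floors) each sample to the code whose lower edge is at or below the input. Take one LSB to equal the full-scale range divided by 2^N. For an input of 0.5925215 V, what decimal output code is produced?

Range = 2.95 − (-0.93) = 3.88 V. LSB = 3.88 V / 2^15 ≈ 118.4 µV.
(V_in − V_min) × 2^15/range = (0.5925215 − (-0.93)) × 32768/3.88 = 12858.243.
Floor → code = 12858.

12858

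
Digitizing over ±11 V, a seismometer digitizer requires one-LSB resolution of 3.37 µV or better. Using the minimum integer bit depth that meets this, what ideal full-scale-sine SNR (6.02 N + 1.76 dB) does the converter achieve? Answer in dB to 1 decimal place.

140.2 dB

Full-scale range = 11 V − (-11 V) = 22 V.
Required number of levels: 22/3.37 µV = 6.5282e6; smallest N with 2^N ≥ that is 23.
Ideal SNR at N = 23: 6.02·23 + 1.76 = 140.2 dB.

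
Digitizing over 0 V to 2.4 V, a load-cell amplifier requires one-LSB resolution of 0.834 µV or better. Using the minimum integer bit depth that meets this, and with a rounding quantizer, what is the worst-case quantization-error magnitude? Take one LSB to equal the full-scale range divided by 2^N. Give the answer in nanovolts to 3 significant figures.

V_FS = 2.4 V.
Levels needed ≥ 2.4/0.834 µV = 2.878e6. 2^22 = 4194304 suffices, so N_min = 22.
One LSB is 2.4 V / 4194304 = 0.57220 µV.
Max error for round-to-nearest is LSB/2 = 286 nV.

286 nV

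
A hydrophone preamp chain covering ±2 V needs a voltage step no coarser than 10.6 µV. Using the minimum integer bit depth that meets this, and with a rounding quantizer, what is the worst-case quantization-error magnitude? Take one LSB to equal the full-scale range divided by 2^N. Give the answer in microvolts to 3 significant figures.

3.81 µV

Full-scale range = 2 V − (-2 V) = 4 V.
4 V / 10.6 µV = 377400. Since 2^18 = 262144 and 2^19 = 524288, N = 19.
Step size = 4/524288 V = 7.6294 µV.
Max error for round-to-nearest is LSB/2 = 3.81 µV.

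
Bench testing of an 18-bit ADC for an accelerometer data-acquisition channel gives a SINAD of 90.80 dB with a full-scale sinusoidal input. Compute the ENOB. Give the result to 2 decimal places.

ENOB = (SINAD − 1.76) / 6.02 = (90.80 − 1.76) / 6.02 = 89.04 / 6.02 = 14.7907.

14.79 bits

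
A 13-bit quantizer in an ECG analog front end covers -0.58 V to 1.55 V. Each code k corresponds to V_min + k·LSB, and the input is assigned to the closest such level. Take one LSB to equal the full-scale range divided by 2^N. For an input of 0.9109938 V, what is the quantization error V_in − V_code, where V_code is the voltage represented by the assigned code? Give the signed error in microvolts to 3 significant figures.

The full-scale span is 1.55 − (-0.58) = 2.13 V. LSB = 2.13 V / 2^13 ≈ 260.0 µV.
Position in LSBs: (0.9109938 − (-0.58)) × 8192/2.13 = 5734.3762; rounding gives k = 5734.
V_code = V_min + k × range/2^13 = -0.58 + 5734 × 2.13/8192 = 0.9108959961 V.
e = 0.9109938 − (0.9108959961) = +97.8 µV.

+97.8 µV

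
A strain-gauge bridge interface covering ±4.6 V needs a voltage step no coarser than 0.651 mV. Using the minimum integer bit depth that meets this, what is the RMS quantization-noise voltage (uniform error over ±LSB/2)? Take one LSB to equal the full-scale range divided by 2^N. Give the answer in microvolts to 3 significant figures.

162 µV

The full-scale span is 4.6 − (-4.6) = 9.2 V.
Levels needed ≥ 9.2/0.651 mV = 14130. 2^14 = 16384 suffices, so N_min = 14.
One LSB is 9.2 V / 16384 = 0.56152 mV.
σ_q = LSB/√12 = 0.56152 mV/3.4641 = 162 µV.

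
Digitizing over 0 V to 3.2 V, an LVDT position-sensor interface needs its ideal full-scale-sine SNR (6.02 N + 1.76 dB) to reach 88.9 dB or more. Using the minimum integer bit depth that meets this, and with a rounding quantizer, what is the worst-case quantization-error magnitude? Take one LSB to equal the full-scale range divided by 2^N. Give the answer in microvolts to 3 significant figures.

48.8 µV

Span = 3.2 V.
6.02 N + 1.76 ≥ 88.9 gives N ≥ 14.475, so the minimum integer is 15.
LSB = 3.2 V ÷ 2^15 = 3.2/32768 V = 97.656 µV.
Half an LSB is 48.8 µV.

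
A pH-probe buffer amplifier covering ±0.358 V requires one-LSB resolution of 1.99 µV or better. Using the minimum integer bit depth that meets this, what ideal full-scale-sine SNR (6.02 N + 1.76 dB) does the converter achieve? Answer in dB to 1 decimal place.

The full-scale span is 0.358 − (-0.358) = 0.716 V.
Required number of levels: 0.716/1.99 µV = 359800; smallest N with 2^N ≥ that is 19.
6.02(19) + 1.76 = 116.14 dB.

116.1 dB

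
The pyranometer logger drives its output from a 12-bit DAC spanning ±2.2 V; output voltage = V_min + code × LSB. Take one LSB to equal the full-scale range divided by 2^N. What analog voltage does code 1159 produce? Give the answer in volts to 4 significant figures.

Span: 2.2 V − (-2.2 V) = 4.4 V. LSB = 4.4 V / 2^12.
V_out = -2.2 + 1159 × (4.4/4096) V
      = -2.2 + 1.24502 = -0.954980 V.

-0.9550 V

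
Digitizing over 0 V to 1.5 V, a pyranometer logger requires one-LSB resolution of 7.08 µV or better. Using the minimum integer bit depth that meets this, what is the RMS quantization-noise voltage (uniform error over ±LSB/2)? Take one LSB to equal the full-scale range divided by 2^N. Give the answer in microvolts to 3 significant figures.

1.65 µV

Range is 1.5 V.
Need 2^N ≥ 1.5 V / 7.08 µV = 211900 → N_min = 18.
One LSB is 1.5 V / 262144 = 5.7220 µV.
V_rms = LSB/√12 = 1.65 µV.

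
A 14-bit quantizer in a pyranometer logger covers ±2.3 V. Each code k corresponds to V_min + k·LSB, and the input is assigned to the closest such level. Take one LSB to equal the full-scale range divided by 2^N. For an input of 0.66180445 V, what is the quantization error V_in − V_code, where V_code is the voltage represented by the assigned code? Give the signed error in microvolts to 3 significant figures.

Full-scale range = 2.3 V − (-2.3 V) = 4.6 V. LSB = 4.6 V / 2^14 ≈ 280.8 µV.
Position in LSBs: (0.66180445 − (-2.3)) × 16384/4.6 = 10549.1748; rounding gives k = 10549.
V_code = -2.3 + (10549/16384) × 4.6 = 0.66175537109 V.
Error = V_in − V_code = 0.66180445 − (0.66175537109) = +49.1 µV.

+49.1 µV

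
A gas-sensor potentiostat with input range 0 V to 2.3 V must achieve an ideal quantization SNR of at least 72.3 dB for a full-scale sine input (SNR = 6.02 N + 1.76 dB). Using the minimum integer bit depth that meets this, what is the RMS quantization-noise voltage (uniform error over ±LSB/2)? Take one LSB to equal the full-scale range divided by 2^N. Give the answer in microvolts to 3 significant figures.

V_FS = 2.3 V.
Solving 6.02 N ≥ 72.3 − 1.76: N ≥ 11.718. Round up → N = 12.
LSB = 2.3 V / 2^12 = 0.56152 mV.
σ_q = LSB/√12 = 0.56152 mV/3.4641 = 162 µV.

162 µV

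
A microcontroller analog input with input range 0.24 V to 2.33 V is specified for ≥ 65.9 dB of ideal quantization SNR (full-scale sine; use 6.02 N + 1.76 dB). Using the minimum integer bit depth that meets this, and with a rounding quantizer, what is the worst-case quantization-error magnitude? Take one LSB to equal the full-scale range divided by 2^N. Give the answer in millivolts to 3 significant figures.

0.510 mV

The full-scale span is 2.33 − (0.24) = 2.09 V.
6.02 N + 1.76 ≥ 65.9 gives N ≥ 10.654, so the minimum integer is 11.
LSB = 2.09 V / 2^11 = 1.0205 mV.
|e|_max = LSB/2 = 0.510 mV.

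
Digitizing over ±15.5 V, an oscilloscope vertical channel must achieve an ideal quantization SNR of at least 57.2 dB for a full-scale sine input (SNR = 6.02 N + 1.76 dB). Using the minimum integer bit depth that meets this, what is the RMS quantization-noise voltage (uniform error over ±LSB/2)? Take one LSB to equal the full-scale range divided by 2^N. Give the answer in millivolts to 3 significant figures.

The full-scale span is 15.5 − (-15.5) = 31 V.
N ≥ (57.2 − 1.76)/6.02 = 9.209 → N_min = 10.
Step size = 31/1024 V = 30.273 mV.
RMS noise = LSB/√12 = 8.74 mV.

8.74 mV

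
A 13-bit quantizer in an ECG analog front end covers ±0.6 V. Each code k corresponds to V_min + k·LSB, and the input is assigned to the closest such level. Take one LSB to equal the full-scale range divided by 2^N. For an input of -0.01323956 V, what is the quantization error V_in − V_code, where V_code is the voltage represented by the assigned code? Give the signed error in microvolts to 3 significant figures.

−56.0 µV

Full-scale range = 0.6 V − (-0.6 V) = 1.2 V. LSB = 1.2 V / 2^13 ≈ 146.5 µV.
(-0.01323956 − (-0.6)) / LSB = 0.58676044 × 8192/1.2 = 4005.6179. Nearest integer: k = 4006.
V_code = V_min + k × range/2^13 = -0.6 + 4006 × 1.2/8192 = -0.01318359375 V.
V_in − V_code = -0.01323956 − (-0.01318359375) = −56.0 µV.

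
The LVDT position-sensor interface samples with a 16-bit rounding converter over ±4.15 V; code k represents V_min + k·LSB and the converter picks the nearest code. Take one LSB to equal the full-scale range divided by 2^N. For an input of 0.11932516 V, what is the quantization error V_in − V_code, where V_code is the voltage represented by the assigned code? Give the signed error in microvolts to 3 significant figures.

+22.8 µV

Full-scale range = 4.15 V − (-4.15 V) = 8.3 V. LSB = 8.3 V / 2^16 ≈ 126.6 µV.
(V_in − V_min)/LSB = (0.11932516 − (-4.15)) × 65536/8.3 = 33710.1800 → nearest code k = 33710.
V_code = -4.15 + (33710/65536) × 8.3 = 0.11930236816 V.
e = 0.11932516 − (0.11930236816) = +22.8 µV.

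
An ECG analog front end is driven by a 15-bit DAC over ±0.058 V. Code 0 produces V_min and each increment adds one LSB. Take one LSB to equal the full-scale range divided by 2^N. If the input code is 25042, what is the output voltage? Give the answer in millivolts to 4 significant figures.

Span: 0.058 V − (-0.058 V) = 0.116 V. LSB = 0.116 V / 2^15.
V_out = V_min + code × LSB = -0.058 V + 25042 × 0.116 V / 32768
      = -0.058 + 0.0886497 = 0.0306497 V.

30.65 mV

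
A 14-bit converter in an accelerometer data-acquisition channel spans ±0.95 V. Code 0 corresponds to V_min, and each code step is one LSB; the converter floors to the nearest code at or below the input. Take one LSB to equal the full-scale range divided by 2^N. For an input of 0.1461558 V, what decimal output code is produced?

Range = 0.95 − (-0.95) = 1.9 V. LSB = 1.9 V / 2^14 ≈ 116.0 µV.
V_in − V_min = 0.1461558 − (-0.95) = 1.0961558 V.
Divide by LSB: 1.0961558 × 16384/1.9 = 9452.3245.
Truncating gives code 9452.

9452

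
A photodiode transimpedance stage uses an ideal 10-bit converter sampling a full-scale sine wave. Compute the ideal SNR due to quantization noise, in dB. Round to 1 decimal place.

6.02(10) + 1.76 = 60.20 + 1.76 = 61.96 dB.

62.0 dB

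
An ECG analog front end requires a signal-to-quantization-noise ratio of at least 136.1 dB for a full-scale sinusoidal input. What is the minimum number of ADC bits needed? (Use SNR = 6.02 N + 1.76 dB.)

N ≥ (136.1 − 1.76)/6.02 = 22.316 → N_min = 23.

23 bits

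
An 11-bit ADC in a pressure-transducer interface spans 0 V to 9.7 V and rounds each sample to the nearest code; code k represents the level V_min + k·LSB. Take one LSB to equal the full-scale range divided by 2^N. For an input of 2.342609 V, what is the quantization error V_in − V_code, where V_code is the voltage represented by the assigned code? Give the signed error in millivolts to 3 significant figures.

Span = 9.7 V. LSB = 9.7 V / 2^11 ≈ 4.736 mV.
(2.342609 − (0)) / LSB = 2.342609 × 2048/9.7 = 494.6045. Nearest integer: k = 495.
V_code = 0 + (495/2048) × 9.7 = 2.344482422 V.
e = 2.342609 − (2.344482422) = −1.87 mV.

−1.87 mV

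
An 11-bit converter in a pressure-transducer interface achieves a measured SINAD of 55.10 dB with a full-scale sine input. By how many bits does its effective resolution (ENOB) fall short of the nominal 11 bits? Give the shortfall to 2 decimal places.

N_eff = (55.10 − 1.76)/6.02 = 8.8605 bits.
Shortfall = 11 − 8.8605 = 2.1395 bits.

2.14 bits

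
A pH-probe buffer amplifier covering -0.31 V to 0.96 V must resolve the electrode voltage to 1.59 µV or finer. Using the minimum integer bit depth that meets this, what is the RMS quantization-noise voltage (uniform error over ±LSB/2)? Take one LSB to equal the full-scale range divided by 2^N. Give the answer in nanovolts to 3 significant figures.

350 nV

Full-scale range = 0.96 V − (-0.31 V) = 1.27 V.
Need 2^N ≥ 1.27 V / 1.59 µV = 798700 → N_min = 20.
Step size = 1.27/1048576 V = 1.2112 µV.
σ_q = LSB/√12 = 1.2112 µV/3.4641 = 350 nV.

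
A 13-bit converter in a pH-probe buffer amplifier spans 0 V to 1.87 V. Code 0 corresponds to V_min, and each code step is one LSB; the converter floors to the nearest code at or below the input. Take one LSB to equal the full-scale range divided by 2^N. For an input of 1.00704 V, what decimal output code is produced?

4411

Range is 1.87 V. LSB = 1.87 V / 2^13 ≈ 228.3 µV.
code = ⌊(V_in − V_min)/LSB⌋ = ⌊(V_in − V_min) × 2^13 / range⌋
     = ⌊(1.00704 − (0)) × 8192 / 1.87⌋ = ⌊1.00704 × 8192/1.87⌋
     = ⌊4411.589⌋ = 4411.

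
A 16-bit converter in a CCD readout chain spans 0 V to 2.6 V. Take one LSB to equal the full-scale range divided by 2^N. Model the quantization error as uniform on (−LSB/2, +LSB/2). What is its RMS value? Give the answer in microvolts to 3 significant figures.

V_FS = 2.6 V.
Step size = 2.6/65536 V = 39.673 µV.
RMS of a uniform error over width LSB is LSB/√12 = 11.5 µV.

11.5 µV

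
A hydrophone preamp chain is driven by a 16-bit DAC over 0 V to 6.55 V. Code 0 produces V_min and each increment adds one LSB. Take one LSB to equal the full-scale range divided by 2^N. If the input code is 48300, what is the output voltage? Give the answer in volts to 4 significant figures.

Full-scale range = 6.55 V. LSB = 6.55 V / 2^16.
Output = V_min + (48300/65536) × range = 0 + 0.737000 × 6.55 V
      = 0 V + 4.82735 V = 4.82735 V.

4.827 V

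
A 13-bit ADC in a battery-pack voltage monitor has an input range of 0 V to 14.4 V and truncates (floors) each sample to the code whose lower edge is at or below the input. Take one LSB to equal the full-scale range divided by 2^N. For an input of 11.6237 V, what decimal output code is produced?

6612

Span = 14.4 V. LSB = 14.4 V / 2^13 ≈ 1.758 mV.
code = ⌊(V_in − V_min)/LSB⌋ = ⌊(V_in − V_min) × 2^13 / range⌋
     = ⌊(11.6237 − (0)) × 8192 / 14.4⌋ = ⌊11.6237 × 8192/14.4⌋
     = ⌊6612.594⌋ = 6612.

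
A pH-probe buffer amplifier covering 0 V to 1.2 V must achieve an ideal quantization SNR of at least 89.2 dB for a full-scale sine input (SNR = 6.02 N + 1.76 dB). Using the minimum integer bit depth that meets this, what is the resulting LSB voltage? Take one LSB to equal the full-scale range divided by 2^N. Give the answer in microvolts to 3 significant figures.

V_FS = 1.2 V.
6.02 N + 1.76 ≥ 89.2 gives N ≥ 14.525, so the minimum integer is 15.
LSB = 1.2 V / 2^15 = 36.6 µV.

36.6 µV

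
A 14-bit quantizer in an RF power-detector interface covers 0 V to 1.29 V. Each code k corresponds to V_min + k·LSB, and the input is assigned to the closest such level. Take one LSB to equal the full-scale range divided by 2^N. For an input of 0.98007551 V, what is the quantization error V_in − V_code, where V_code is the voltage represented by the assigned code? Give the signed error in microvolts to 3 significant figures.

−22.1 µV

Range is 1.29 V. LSB = 1.29 V / 2^14 ≈ 78.74 µV.
Position in LSBs: (0.98007551 − (0)) × 16384/1.29 = 12447.7187; rounding gives k = 12448.
Reconstructed level: 0 + 12448 × 1.29/16384 V = 0.98009765625 V.
Error = V_in − V_code = 0.98007551 − (0.98009765625) = −22.1 µV.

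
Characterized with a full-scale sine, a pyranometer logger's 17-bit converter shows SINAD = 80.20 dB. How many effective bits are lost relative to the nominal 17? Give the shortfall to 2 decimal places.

3.97 bits

N_eff = (80.20 − 1.76)/6.02 = 13.0299 bits.
Shortfall = 17 − 13.0299 = 3.9701 bits.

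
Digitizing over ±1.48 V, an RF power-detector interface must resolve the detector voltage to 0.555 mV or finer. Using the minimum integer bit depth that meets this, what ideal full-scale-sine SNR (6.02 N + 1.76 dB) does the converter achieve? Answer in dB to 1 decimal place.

Full-scale range = 1.48 V − (-1.48 V) = 2.96 V.
Need 2^N ≥ 2.96 V / 0.555 mV = 5333 → N_min = 13.
Ideal SNR at N = 13: 6.02·13 + 1.76 = 80.0 dB.

80.0 dB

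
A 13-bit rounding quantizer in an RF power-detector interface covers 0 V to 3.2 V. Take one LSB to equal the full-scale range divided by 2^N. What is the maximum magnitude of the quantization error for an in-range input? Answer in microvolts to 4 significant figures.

195.3 µV

Full-scale range = 3.2 V.
Step size = 3.2/8192 V = 390.625 µV.
|e|_max = LSB/2 = 195.3 µV.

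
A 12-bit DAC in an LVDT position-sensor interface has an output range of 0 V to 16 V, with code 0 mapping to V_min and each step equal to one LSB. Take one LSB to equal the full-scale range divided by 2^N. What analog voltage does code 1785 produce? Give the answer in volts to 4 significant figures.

6.973 V

Full-scale range = 16 V. LSB = 16 V / 2^12.
V_out = V_min + code × LSB = 0 V + 1785 × 16 V / 4096
      = 0 + 6.97266 = 6.97266 V.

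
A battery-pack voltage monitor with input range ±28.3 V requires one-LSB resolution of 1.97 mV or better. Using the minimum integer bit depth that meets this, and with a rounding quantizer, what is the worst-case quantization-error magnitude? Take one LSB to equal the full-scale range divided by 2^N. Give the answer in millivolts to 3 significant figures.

0.864 mV

Span: 28.3 V − (-28.3 V) = 56.6 V.
Levels needed ≥ 56.6/1.97 mV = 28730. 2^15 = 32768 suffices, so N_min = 15.
LSB = 56.6 V / 2^15 = 1.7273 mV.
Half an LSB is 0.864 mV.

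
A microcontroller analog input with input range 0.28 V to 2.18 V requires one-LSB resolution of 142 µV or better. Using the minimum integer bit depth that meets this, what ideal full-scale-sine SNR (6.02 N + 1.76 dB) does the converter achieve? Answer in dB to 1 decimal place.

Range = 2.18 − (0.28) = 1.9 V.
Required number of levels: 1.9/142 µV = 13380; smallest N with 2^N ≥ that is 14.
SNR = 6.02 × 14 + 1.76 = 86.04 dB.

86.0 dB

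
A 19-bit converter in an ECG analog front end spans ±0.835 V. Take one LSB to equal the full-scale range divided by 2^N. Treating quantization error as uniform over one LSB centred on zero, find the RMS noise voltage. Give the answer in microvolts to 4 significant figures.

Range = 0.835 − (-0.835) = 1.67 V.
LSB = 1.67 V / 2^19 = 3.18527 µV.
σ_q = LSB/√12 = 3.18527 µV/3.4641 = 0.9195 µV.

0.9195 µV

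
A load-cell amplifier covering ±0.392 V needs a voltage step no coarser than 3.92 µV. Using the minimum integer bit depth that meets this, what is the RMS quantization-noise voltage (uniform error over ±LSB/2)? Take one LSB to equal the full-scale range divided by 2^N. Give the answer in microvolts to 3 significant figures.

0.863 µV

Range = 0.392 − (-0.392) = 0.784 V.
0.784 V / 3.92 µV = 200000. Since 2^17 = 131072 and 2^18 = 262144, N = 18.
LSB = 0.784 V ÷ 2^18 = 0.784/262144 V = 2.9907 µV.
RMS noise = LSB/√12 = 0.863 µV.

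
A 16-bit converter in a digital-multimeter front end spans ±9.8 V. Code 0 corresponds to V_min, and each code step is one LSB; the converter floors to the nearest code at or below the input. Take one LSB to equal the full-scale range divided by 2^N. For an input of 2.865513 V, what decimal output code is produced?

42349

Full-scale range = 9.8 V − (-9.8 V) = 19.6 V. LSB = 19.6 V / 2^16 ≈ 299.1 µV.
(V_in − V_min) × 2^16/range = (2.865513 − (-9.8)) × 65536/19.6 = 42349.340.
Floor → code = 42349.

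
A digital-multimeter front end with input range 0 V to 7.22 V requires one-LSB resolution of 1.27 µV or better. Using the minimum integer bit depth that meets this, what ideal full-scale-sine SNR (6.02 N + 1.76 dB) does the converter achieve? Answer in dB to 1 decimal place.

140.2 dB

Full-scale range = 7.22 V.
7.22 V / 1.27 µV = 5.685e6. Since 2^22 = 4194304 and 2^23 = 8388608, N = 23.
SNR = 6.02 × 23 + 1.76 = 140.22 dB.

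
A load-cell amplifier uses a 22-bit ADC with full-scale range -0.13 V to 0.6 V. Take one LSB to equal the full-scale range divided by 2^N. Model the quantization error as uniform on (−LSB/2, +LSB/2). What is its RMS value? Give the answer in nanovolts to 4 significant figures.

50.24 nV

Range = 0.6 − (-0.13) = 0.73 V.
Step size = 0.73/4194304 V = 174.046 nV.
RMS of a uniform error over width LSB is LSB/√12 = 50.24 nV.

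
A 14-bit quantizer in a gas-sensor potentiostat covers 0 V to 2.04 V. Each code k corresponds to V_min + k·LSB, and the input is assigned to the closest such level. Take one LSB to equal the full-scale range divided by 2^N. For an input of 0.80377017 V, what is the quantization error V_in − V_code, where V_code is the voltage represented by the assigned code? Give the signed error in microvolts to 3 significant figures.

Range is 2.04 V. LSB = 2.04 V / 2^14 ≈ 124.5 µV.
(0.80377017 − (0)) / LSB = 0.80377017 × 16384/2.04 = 6455.3777. Nearest integer: k = 6455.
Reconstructed level: 0 + 6455 × 2.04/16384 V = 0.80372314453 V.
V_in − V_code = 0.80377017 − (0.80372314453) = +47.0 µV.

+47.0 µV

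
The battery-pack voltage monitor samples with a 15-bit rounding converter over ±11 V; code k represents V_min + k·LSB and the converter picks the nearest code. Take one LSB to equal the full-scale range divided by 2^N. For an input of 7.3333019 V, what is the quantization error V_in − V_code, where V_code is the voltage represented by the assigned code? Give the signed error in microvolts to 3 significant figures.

The full-scale span is 11 − (-11) = 22 V. LSB = 22 V / 2^15 ≈ 0.6714 mV.
(V_in − V_min)/LSB = (7.3333019 − (-11)) × 32768/22 = 27306.6198 → nearest code k = 27307.
V_code = -11 + (27307/32768) × 22 = 7.3335571289 V.
e = 7.3333019 − (7.3335571289) = −255 µV.

−255 µV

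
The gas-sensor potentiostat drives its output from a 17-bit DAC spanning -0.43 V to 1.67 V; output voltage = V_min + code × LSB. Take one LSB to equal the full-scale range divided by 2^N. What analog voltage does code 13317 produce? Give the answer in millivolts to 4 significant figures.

The full-scale span is 1.67 − (-0.43) = 2.1 V. LSB = 2.1 V / 2^17.
V_out = V_min + code × LSB = -0.43 V + 13317 × 2.1 V / 131072
      = -0.43 V + 0.213361 V = -0.216639 V.

-216.6 mV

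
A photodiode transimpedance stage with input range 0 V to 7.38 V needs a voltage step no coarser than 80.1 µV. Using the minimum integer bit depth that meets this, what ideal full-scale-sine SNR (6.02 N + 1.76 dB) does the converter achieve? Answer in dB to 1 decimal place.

Span = 7.38 V.
Levels needed ≥ 7.38/80.1 µV = 92130. 2^17 = 131072 suffices, so N_min = 17.
6.02(17) + 1.76 = 104.10 dB.

104.1 dB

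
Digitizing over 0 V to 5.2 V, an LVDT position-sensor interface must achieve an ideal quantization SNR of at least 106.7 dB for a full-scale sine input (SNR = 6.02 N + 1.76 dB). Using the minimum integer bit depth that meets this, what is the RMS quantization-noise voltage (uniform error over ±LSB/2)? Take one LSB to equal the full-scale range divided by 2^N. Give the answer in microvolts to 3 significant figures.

5.73 µV

Span = 5.2 V.
N ≥ (106.7 − 1.76)/6.02 = 17.432 → N_min = 18.
Step size = 5.2/262144 V = 19.836 µV.
V_rms = LSB/√12 = 5.73 µV.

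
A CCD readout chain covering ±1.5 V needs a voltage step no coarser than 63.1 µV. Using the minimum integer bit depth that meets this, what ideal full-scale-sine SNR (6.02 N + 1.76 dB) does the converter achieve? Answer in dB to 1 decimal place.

Range = 1.5 − (-1.5) = 3 V.
Required number of levels: 3/63.1 µV = 47544; smallest N with 2^N ≥ that is 16.
Ideal SNR at N = 16: 6.02·16 + 1.76 = 98.1 dB.

98.1 dB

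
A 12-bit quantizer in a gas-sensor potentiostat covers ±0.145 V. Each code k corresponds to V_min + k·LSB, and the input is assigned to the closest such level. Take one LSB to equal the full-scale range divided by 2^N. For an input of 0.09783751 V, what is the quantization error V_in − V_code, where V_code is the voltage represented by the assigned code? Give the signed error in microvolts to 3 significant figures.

The full-scale span is 0.145 − (-0.145) = 0.29 V. LSB = 0.29 V / 2^12 ≈ 70.80 µV.
Position in LSBs: (0.09783751 − (-0.145)) × 4096/0.29 = 3429.8705; rounding gives k = 3430.
Reconstructed level: -0.145 + 3430 × 0.29/4096 V = 0.09784667969 V.
e = 0.09783751 − (0.09784667969) = −9.17 µV.

−9.17 µV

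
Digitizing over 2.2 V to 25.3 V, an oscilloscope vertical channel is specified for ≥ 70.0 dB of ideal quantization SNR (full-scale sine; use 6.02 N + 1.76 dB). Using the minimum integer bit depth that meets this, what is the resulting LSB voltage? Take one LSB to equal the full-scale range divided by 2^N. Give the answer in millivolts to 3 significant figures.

5.64 mV

Range = 25.3 − (2.2) = 23.1 V.
N ≥ (70.0 − 1.76)/6.02 = 11.336 → N_min = 12.
LSB = 23.1 V ÷ 2^12 = 23.1/4096 V = 5.64 mV.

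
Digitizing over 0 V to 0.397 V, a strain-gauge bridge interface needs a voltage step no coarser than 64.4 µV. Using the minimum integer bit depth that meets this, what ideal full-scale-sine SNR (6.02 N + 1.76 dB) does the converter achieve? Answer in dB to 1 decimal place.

80.0 dB

V_FS = 0.397 V.
Levels needed ≥ 0.397/64.4 µV = 6165. 2^13 = 8192 suffices, so N_min = 13.
SNR = 6.02 × 13 + 1.76 = 80.02 dB.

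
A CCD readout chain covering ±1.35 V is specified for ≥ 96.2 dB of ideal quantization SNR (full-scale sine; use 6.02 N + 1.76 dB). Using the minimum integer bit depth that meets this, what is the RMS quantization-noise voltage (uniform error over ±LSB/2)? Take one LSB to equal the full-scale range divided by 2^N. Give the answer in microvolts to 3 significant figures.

The full-scale span is 1.35 − (-1.35) = 2.7 V.
Solving 6.02 N ≥ 96.2 − 1.76: N ≥ 15.688. Round up → N = 16.
One LSB is 2.7 V / 65536 = 41.199 µV.
σ_q = LSB/√12 = 41.199 µV/3.4641 = 11.9 µV.

11.9 µV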